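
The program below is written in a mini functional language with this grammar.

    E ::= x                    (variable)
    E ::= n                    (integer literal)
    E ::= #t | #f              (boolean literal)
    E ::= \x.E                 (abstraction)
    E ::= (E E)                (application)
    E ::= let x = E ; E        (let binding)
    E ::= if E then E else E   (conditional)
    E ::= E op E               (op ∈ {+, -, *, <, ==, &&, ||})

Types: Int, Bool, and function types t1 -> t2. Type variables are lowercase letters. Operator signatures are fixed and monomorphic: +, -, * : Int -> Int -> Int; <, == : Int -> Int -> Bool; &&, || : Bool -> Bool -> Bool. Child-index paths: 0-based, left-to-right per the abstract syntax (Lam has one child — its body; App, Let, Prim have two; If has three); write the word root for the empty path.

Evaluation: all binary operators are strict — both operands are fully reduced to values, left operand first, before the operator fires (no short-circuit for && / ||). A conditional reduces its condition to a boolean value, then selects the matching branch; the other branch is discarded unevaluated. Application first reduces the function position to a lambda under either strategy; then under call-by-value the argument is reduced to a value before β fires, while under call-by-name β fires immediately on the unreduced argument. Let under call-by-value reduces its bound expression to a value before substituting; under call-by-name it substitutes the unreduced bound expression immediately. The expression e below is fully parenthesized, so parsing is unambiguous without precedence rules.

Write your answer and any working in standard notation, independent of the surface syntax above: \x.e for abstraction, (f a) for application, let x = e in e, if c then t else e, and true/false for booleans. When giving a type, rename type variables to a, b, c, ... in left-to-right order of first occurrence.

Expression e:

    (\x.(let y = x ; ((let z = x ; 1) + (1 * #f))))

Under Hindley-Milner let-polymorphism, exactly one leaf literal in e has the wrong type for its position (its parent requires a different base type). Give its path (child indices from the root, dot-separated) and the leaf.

Answer: 0.1.1.1 : false

Derivation:
x : a
let y : a
x : a
let z : a
  unify Int ~ Int
  unify Int ~ Int
  unify Bool ~ Int
  FAIL: mismatch Bool ~ Int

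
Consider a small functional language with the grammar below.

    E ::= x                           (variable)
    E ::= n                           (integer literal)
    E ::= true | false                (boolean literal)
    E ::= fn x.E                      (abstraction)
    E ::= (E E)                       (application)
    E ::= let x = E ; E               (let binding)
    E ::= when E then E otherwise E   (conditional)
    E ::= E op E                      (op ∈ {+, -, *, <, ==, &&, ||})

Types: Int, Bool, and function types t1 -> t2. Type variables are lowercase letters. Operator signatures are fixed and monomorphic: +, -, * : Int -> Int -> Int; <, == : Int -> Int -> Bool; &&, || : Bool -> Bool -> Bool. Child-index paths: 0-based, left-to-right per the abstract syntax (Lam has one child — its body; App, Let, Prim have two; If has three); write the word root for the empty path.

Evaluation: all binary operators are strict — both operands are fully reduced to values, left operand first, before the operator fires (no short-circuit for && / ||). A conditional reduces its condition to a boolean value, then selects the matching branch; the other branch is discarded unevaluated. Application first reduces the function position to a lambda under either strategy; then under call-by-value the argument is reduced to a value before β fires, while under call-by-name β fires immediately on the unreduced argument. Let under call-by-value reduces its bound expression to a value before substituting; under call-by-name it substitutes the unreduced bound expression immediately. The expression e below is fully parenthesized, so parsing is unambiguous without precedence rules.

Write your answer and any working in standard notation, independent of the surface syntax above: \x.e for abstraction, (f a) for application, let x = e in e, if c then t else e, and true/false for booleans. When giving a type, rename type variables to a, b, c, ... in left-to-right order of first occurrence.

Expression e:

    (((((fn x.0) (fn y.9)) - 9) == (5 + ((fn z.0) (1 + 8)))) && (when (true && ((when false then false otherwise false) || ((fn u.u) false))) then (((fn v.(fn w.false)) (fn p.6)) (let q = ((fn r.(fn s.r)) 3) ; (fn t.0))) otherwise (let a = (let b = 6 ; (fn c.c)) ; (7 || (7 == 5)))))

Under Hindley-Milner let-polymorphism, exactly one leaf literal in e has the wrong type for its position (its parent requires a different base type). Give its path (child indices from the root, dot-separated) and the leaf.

Answer: 1.2.1.0 : 7

Derivation:
\x._ : a -> Int
\y._ : b -> Int
  unify a -> Int ~ (b -> Int) -> c
  unify a ~ b -> Int
  unify Int ~ c
_ _ : Int
  unify Int ~ Int
  unify Int ~ Int
  unify Int ~ Int
  unify Int ~ Int
\z._ : d -> Int
  unify Int ~ Int
  unify Int ~ Int
  unify d -> Int ~ Int -> e
  unify d ~ Int
  unify Int ~ e
_ _ : Int
  unify Int ~ Int
  unify Int ~ Int
  unify Bool ~ Bool
  unify Bool ~ Bool
  unify Bool ~ Bool
  unify Bool ~ Bool
  unify Bool ~ Bool
u : f
\u._ : f -> f
  unify f -> f ~ Bool -> g
  unify f ~ Bool
  unify Bool ~ g
_ _ : Bool
  unify Bool ~ Bool
  unify Bool ~ Bool
  unify Bool ~ Bool
\w._ : i -> Bool
\v._ : h -> i -> Bool
\p._ : j -> Int
  unify h -> i -> Bool ~ (j -> Int) -> k
  unify h ~ j -> Int
  unify i -> Bool ~ k
_ _ : i -> Bool
r : l
\s._ : m -> l
\r._ : l -> m -> l
  unify l -> m -> l ~ Int -> n
  unify l ~ Int
  unify m -> Int ~ n
_ _ : m -> Int
let q : forall. m -> Int
\t._ : o -> Int
  unify i -> Bool ~ (o -> Int) -> p
  unify i ~ o -> Int
  unify Bool ~ p
_ _ : Bool
let b : Int
c : q
\c._ : q -> q
let a : forall. q -> q
  unify Int ~ Bool
  FAIL: mismatch Int ~ Bool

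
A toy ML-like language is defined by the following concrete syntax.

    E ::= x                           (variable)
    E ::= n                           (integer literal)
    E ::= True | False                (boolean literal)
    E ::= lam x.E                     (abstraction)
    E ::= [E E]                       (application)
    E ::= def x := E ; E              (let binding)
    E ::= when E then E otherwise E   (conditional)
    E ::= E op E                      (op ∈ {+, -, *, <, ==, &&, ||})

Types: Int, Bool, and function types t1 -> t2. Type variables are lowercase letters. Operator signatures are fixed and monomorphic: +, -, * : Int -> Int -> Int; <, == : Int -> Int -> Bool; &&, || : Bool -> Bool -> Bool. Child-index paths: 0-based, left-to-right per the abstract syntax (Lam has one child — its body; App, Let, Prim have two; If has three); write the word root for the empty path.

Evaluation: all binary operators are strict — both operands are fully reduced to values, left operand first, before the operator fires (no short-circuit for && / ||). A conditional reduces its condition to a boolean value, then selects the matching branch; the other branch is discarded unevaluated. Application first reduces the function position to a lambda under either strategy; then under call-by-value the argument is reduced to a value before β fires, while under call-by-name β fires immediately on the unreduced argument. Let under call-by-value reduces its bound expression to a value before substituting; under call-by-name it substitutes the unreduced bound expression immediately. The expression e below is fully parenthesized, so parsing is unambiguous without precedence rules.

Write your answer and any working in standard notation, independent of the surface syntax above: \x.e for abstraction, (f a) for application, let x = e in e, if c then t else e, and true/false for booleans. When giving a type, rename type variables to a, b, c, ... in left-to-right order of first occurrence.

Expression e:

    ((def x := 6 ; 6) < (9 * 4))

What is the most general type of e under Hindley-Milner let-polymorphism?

Answer: Bool

Trace:
let x : Int
  unify Int ~ Int
  unify Int ~ Int
  unify Int ~ Int
  unify Int ~ Int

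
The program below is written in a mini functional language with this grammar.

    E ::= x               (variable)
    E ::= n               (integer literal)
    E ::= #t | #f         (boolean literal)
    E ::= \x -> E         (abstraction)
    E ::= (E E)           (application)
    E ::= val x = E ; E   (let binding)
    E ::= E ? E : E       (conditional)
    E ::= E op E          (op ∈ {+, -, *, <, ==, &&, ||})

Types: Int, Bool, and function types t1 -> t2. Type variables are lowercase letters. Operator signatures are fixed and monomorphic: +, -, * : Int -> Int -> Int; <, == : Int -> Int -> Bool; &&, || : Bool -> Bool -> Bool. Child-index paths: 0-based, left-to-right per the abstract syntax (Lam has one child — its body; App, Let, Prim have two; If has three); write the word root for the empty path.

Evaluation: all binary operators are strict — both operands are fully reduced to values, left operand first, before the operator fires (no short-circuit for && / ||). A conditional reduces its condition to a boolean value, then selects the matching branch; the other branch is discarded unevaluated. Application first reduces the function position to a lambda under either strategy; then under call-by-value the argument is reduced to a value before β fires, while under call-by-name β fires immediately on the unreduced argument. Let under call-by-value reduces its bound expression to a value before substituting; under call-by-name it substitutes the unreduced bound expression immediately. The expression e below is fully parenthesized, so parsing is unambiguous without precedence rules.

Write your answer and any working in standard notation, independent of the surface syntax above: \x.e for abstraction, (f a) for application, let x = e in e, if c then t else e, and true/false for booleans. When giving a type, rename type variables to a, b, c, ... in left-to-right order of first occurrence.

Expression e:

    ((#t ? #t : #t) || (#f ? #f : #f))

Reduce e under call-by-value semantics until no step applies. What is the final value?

Working:
step 0: ((if true then true else true) || (if false then false else false))
step 1: [if@0] (true || (if false then false else false))
step 2: [if@1] (true || false)
step 3: [delta@root] true

Answer: true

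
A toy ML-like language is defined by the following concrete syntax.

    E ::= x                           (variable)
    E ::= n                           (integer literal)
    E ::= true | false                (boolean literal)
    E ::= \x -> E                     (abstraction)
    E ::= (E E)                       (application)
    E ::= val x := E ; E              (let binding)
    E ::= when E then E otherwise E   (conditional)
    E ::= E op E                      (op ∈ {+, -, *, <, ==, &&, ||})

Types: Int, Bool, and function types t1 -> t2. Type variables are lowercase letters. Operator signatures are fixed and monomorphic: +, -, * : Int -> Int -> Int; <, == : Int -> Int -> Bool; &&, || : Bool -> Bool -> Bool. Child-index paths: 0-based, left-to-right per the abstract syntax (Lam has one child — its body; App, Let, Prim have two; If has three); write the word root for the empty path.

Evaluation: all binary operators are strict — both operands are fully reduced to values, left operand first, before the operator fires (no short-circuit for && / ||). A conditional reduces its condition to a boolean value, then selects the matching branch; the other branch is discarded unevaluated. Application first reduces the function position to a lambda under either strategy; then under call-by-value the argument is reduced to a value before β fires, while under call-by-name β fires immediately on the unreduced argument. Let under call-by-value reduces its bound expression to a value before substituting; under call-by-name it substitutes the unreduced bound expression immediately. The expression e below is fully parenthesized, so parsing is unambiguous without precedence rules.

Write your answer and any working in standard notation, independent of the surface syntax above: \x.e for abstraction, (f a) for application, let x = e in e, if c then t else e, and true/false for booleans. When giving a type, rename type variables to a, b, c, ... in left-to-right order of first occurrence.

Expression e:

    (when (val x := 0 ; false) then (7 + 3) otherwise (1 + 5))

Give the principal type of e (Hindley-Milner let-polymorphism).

Working:
let x : Int
  unify Bool ~ Bool
  unify Int ~ Int
  unify Int ~ Int
  unify Int ~ Int
  unify Int ~ Int
  unify Int ~ Int

Answer: Int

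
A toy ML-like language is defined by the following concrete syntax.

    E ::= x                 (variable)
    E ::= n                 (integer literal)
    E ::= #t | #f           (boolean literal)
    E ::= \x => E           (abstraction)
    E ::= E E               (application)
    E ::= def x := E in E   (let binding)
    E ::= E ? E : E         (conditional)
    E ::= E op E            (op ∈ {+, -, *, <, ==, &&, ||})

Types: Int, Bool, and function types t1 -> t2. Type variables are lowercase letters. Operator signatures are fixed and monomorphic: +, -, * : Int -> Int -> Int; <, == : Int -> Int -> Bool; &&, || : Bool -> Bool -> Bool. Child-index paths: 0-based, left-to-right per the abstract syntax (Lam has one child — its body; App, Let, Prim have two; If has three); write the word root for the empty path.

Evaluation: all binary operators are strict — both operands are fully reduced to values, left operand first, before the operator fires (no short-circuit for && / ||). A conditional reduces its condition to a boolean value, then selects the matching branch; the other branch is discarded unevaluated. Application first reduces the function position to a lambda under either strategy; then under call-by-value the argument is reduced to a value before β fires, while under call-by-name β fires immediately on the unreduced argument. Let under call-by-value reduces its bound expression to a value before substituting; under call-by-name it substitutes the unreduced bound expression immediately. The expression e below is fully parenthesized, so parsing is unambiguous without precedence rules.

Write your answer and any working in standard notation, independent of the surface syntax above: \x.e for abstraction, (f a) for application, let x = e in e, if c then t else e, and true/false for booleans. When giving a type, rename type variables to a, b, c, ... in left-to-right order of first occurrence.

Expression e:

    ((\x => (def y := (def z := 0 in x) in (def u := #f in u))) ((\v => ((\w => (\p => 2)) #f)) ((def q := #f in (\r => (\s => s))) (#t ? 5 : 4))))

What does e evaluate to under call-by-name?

Derivation:
step 0: ((\x.(let y = (let z = 0 in x) in (let u = false in u))) ((\v.((\w.(\p.2)) false)) ((let q = false in (\r.(\s.s))) (if true then 5 else 4))))
step 1: [beta@root] (let y = (let z = 0 in ((\v.((\w.(\p.2)) false)) ((let q = false in (\r.(\s.s))) (if true then 5 else 4)))) in (let u = false in u))
step 2: [let@root] (let u = false in u)
step 3: [let@root] false

Answer: false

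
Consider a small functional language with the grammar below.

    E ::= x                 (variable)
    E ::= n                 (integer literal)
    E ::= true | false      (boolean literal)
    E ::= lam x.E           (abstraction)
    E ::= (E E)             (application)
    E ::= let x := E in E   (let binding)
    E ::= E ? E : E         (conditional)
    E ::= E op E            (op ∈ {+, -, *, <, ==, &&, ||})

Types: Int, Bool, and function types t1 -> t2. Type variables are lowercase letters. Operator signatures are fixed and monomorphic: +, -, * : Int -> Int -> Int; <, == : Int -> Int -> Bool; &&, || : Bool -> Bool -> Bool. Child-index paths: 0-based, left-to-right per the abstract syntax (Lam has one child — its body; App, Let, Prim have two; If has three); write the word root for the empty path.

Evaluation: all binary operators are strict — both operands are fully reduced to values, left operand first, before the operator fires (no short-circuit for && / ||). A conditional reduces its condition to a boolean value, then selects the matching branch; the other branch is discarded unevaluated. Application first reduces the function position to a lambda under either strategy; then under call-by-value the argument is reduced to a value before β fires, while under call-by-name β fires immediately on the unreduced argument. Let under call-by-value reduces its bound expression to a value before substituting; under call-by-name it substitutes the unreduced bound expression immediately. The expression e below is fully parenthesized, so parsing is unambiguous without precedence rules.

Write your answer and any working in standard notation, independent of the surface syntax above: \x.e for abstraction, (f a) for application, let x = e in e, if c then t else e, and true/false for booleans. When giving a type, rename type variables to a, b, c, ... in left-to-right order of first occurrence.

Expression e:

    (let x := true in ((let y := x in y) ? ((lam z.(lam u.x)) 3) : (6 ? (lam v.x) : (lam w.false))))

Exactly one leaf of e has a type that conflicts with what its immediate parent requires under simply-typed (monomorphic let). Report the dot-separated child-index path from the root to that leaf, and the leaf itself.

Derivation:
let x : Bool
x : Bool
let y : Bool
y : Bool
  unify Bool ~ Bool
x : Bool
\u._ : b -> Bool
\z._ : a -> b -> Bool
  unify a -> b -> Bool ~ Int -> c
  unify a ~ Int
  unify b -> Bool ~ c
_ _ : b -> Bool
  unify Int ~ Bool
  FAIL: mismatch Int ~ Bool

Answer: 1.2.0 : 6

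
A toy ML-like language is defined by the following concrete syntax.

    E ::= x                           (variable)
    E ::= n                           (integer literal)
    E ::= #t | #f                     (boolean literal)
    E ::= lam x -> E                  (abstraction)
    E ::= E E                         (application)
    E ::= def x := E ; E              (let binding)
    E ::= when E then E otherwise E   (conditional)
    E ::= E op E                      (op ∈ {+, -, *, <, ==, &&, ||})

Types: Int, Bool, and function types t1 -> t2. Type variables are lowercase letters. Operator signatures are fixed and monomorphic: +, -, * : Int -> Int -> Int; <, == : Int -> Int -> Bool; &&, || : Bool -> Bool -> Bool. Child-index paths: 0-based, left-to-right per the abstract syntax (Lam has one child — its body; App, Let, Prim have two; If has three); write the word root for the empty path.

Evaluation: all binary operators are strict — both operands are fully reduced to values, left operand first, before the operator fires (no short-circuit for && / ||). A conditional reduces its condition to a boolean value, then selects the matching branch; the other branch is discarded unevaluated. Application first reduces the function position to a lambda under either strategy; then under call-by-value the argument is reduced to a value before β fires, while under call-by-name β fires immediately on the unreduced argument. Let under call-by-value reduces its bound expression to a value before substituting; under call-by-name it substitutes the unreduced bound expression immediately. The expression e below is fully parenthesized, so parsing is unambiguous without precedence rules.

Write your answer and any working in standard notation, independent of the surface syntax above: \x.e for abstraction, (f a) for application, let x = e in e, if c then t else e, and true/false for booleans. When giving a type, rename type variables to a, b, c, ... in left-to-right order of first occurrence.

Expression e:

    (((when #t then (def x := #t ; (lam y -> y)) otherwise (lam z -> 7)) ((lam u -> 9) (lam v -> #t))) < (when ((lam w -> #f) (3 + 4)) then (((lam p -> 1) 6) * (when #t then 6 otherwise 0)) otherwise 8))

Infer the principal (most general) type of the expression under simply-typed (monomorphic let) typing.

Trace:
  unify Bool ~ Bool
let x : Bool
y : a
\y._ : a -> a
\z._ : b -> Int
  unify a -> a ~ b -> Int
  unify a ~ b
  unify b ~ Int
\u._ : c -> Int
\v._ : d -> Bool
  unify c -> Int ~ (d -> Bool) -> e
  unify c ~ d -> Bool
  unify Int ~ e
_ _ : Int
  unify Int -> Int ~ Int -> f
  unify Int ~ Int
  unify Int ~ f
_ _ : Int
  unify Int ~ Int
\w._ : g -> Bool
  unify Int ~ Int
  unify Int ~ Int
  unify g -> Bool ~ Int -> h
  unify g ~ Int
  unify Bool ~ h
_ _ : Bool
  unify Bool ~ Bool
\p._ : i -> Int
  unify i -> Int ~ Int -> j
  unify i ~ Int
  unify Int ~ j
_ _ : Int
  unify Int ~ Int
  unify Bool ~ Bool
  unify Int ~ Int
  unify Int ~ Int
  unify Int ~ Int
  unify Int ~ Int

Answer: Bool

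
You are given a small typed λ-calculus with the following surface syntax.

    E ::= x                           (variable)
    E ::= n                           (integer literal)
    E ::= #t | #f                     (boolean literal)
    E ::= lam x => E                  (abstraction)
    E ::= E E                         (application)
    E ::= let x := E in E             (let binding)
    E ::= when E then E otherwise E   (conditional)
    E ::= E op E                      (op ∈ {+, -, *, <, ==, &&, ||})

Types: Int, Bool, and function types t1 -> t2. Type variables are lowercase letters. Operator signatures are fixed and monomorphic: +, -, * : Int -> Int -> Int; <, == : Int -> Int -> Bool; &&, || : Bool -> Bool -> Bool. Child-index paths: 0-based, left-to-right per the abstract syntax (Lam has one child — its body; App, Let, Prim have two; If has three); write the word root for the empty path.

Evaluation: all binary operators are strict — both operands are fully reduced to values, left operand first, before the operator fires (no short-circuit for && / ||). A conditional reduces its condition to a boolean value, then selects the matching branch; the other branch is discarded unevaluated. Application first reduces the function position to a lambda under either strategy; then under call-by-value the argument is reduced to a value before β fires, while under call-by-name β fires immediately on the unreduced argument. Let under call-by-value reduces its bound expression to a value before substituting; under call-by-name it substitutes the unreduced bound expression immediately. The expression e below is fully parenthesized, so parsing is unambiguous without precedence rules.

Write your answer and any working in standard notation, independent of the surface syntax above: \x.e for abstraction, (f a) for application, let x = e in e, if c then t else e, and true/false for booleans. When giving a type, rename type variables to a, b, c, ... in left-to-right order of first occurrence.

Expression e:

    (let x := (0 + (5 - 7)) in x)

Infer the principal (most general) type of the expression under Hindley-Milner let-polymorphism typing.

Answer: Int

Trace:
  unify Int ~ Int
  unify Int ~ Int
  unify Int ~ Int
  unify Int ~ Int
let x : Int
x : Int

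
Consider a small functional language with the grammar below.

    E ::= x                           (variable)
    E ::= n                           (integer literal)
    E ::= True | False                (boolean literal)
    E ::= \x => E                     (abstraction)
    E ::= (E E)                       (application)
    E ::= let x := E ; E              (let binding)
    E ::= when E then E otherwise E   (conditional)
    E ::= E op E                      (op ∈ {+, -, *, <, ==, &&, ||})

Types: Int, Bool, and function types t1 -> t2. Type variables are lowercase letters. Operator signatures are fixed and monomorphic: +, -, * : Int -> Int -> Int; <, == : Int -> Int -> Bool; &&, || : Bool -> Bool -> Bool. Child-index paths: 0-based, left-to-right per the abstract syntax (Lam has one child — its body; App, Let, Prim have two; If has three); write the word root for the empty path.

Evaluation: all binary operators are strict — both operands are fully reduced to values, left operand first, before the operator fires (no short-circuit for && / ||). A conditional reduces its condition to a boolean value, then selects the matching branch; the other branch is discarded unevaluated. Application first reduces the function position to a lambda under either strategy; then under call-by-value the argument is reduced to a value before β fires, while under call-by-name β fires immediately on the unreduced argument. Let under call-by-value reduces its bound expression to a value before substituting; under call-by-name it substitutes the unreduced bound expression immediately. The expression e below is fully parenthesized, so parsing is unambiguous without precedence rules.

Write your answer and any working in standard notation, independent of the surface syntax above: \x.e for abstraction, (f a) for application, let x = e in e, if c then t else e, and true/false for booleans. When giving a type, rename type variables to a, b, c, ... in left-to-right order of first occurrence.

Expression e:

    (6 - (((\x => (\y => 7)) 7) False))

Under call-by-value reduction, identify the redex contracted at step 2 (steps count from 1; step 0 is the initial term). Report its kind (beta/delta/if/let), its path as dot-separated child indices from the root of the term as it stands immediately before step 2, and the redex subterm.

Answer: beta at 1 : ((\y.7) false)

Derivation:
step 0: (6 - (((\x.(\y.7)) 7) false))
step 1: [beta@1.0] (6 - ((\y.7) false))
step 2: [beta@1] (6 - 7)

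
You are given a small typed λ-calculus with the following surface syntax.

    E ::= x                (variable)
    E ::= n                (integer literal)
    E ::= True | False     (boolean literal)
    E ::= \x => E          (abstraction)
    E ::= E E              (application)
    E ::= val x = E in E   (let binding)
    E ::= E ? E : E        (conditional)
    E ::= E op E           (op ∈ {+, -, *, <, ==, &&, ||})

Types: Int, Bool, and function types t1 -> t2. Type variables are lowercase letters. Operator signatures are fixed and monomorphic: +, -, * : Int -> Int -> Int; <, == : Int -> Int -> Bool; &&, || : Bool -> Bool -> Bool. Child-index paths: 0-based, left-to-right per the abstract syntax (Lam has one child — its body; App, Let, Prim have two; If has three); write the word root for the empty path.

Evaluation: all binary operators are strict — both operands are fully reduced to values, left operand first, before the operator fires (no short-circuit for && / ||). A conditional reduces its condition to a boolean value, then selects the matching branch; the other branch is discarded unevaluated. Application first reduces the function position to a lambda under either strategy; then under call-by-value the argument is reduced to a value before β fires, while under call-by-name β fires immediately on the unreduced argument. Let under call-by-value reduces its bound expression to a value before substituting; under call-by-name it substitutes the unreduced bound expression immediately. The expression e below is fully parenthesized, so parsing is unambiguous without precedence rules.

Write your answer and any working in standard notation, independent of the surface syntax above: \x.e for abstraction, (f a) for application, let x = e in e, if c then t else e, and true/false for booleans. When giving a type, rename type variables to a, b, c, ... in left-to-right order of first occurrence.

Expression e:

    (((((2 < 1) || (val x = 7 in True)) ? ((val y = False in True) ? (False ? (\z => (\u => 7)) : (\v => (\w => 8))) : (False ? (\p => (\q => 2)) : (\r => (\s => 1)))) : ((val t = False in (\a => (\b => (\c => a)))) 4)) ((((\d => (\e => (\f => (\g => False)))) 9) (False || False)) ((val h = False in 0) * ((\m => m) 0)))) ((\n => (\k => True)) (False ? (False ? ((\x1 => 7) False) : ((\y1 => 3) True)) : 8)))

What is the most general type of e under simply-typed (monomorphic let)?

Trace:
  unify Int ~ Int
  unify Int ~ Int
  unify Bool ~ Bool
let x : Int
  unify Bool ~ Bool
  unify Bool ~ Bool
let y : Bool
  unify Bool ~ Bool
  unify Bool ~ Bool
\u._ : b -> Int
\z._ : a -> b -> Int
\w._ : d -> Int
\v._ : c -> d -> Int
  unify a -> b -> Int ~ c -> d -> Int
  unify a ~ c
  unify b -> Int ~ d -> Int
  unify b ~ d
  unify Int ~ Int
  unify Bool ~ Bool
\q._ : f -> Int
\p._ : e -> f -> Int
\s._ : h -> Int
\r._ : g -> h -> Int
  unify e -> f -> Int ~ g -> h -> Int
  unify e ~ g
  unify f -> Int ~ h -> Int
  unify f ~ h
  unify Int ~ Int
  unify c -> d -> Int ~ g -> h -> Int
  unify c ~ g
  unify d -> Int ~ h -> Int
  unify d ~ h
  unify Int ~ Int
let t : Bool
a : i
\c._ : k -> i
\b._ : j -> k -> i
\a._ : i -> j -> k -> i
  unify i -> j -> k -> i ~ Int -> l
  unify i ~ Int
  unify j -> k -> Int ~ l
_ _ : j -> k -> Int
  unify g -> h -> Int ~ j -> k -> Int
  unify g ~ j
  unify h -> Int ~ k -> Int
  unify h ~ k
  unify Int ~ Int
\g._ : p -> Bool
\f._ : o -> p -> Bool
\e._ : n -> o -> p -> Bool
\d._ : m -> n -> o -> p -> Bool
  unify m -> n -> o -> p -> Bool ~ Int -> q
  unify m ~ Int
  unify n -> o -> p -> Bool ~ q
_ _ : n -> o -> p -> Bool
  unify Bool ~ Bool
  unify Bool ~ Bool
  unify n -> o -> p -> Bool ~ Bool -> r
  unify n ~ Bool
  unify o -> p -> Bool ~ r
_ _ : o -> p -> Bool
let h : Bool
  unify Int ~ Int
m : s
\m._ : s -> s
  unify s -> s ~ Int -> t
  unify s ~ Int
  unify Int ~ t
_ _ : Int
  unify Int ~ Int
  unify o -> p -> Bool ~ Int -> u
  unify o ~ Int
  unify p -> Bool ~ u
_ _ : p -> Bool
  unify j -> k -> Int ~ (p -> Bool) -> v
  unify j ~ p -> Bool
  unify k -> Int ~ v
_ _ : k -> Int
\k._ : x -> Bool
\n._ : w -> x -> Bool
  unify Bool ~ Bool
  unify Bool ~ Bool
\x1._ : y -> Int
  unify y -> Int ~ Bool -> z
  unify y ~ Bool
  unify Int ~ z
_ _ : Int
\y1._ : t26 -> Int
  unify t26 -> Int ~ Bool -> t27
  unify t26 ~ Bool
  unify Int ~ t27
_ _ : Int
  unify Int ~ Int
  unify Int ~ Int
  unify w -> x -> Bool ~ Int -> t28
  unify w ~ Int
  unify x -> Bool ~ t28
_ _ : x -> Bool
  unify k -> Int ~ (x -> Bool) -> t29
  unify k ~ x -> Bool
  unify Int ~ t29
_ _ : Int

Answer: Int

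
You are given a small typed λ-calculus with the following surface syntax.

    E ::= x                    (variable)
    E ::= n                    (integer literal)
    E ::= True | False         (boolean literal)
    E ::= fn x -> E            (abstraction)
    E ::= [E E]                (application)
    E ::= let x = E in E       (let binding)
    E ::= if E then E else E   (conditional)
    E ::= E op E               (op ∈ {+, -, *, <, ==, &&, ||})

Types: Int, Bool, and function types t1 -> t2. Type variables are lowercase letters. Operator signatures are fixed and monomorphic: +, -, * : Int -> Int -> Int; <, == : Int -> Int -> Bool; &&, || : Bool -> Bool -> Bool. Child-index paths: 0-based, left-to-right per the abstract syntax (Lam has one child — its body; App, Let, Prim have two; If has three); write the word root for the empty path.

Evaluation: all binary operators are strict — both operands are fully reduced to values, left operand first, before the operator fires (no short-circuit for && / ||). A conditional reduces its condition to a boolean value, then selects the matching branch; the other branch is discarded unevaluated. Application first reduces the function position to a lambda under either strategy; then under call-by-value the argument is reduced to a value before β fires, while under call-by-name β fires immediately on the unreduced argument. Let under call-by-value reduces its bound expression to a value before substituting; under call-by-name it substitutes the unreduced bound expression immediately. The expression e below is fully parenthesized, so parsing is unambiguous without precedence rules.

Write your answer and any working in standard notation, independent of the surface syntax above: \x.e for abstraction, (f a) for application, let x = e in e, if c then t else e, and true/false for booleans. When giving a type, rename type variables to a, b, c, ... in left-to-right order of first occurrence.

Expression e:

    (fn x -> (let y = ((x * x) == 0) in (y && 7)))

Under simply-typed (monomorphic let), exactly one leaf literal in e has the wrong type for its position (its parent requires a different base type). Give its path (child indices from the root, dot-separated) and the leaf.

Trace:
x : a
  unify a ~ Int
x : Int
  unify Int ~ Int
  unify Int ~ Int
  unify Int ~ Int
let y : Bool
y : Bool
  unify Bool ~ Bool
  unify Int ~ Bool
  FAIL: mismatch Int ~ Bool

Answer: 0.1.1 : 7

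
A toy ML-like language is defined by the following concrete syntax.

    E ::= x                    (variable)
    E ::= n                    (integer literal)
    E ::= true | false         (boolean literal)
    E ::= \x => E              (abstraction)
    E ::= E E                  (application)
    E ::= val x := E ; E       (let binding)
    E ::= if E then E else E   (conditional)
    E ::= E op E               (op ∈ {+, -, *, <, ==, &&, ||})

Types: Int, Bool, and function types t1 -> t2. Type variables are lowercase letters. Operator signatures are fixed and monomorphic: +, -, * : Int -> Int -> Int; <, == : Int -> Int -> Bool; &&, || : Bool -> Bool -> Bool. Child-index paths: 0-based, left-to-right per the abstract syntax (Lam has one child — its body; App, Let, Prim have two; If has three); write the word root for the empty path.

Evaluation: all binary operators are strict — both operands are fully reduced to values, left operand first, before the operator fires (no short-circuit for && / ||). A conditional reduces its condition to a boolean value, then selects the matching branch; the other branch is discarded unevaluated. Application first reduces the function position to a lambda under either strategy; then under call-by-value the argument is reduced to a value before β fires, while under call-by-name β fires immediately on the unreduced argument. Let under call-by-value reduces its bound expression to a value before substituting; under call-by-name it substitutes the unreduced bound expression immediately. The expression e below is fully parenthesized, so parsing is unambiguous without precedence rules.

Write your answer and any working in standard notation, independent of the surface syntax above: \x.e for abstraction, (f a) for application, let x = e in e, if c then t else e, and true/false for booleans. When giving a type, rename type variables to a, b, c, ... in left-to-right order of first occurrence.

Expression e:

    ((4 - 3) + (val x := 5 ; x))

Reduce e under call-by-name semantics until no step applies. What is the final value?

Derivation:
step 0: ((4 - 3) + (let x = 5 in x))
step 1: [delta@0] (1 + (let x = 5 in x))
step 2: [let@1] (1 + 5)
step 3: [delta@root] 6

Answer: 6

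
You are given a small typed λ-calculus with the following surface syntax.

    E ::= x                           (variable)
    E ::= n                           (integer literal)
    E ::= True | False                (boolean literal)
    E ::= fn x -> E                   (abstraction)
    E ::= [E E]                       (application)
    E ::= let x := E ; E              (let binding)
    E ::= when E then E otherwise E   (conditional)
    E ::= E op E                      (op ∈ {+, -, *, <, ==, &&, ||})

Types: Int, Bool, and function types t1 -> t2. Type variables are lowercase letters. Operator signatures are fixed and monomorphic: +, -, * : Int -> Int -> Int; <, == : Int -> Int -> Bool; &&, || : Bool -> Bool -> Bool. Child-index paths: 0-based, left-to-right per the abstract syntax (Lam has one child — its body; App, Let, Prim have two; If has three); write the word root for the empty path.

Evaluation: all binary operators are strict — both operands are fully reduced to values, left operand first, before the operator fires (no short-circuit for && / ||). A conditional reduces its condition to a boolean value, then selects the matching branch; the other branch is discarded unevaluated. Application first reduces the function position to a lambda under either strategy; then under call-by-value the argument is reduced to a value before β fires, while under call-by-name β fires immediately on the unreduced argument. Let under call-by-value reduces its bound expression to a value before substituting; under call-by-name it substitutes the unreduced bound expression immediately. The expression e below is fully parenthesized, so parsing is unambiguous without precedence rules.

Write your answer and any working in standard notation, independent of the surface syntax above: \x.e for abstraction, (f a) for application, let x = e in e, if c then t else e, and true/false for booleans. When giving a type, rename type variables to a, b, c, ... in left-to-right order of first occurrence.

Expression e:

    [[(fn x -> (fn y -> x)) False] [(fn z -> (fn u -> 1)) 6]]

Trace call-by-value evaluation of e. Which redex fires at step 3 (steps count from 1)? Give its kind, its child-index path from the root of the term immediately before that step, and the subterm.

Answer: beta at root : ((\y.false) (\u.1))

Trace:
step 0: (((\x.(\y.x)) false) ((\z.(\u.1)) 6))
step 1: [beta@0] ((\y.false) ((\z.(\u.1)) 6))
step 2: [beta@1] ((\y.false) (\u.1))
step 3: [beta@root] false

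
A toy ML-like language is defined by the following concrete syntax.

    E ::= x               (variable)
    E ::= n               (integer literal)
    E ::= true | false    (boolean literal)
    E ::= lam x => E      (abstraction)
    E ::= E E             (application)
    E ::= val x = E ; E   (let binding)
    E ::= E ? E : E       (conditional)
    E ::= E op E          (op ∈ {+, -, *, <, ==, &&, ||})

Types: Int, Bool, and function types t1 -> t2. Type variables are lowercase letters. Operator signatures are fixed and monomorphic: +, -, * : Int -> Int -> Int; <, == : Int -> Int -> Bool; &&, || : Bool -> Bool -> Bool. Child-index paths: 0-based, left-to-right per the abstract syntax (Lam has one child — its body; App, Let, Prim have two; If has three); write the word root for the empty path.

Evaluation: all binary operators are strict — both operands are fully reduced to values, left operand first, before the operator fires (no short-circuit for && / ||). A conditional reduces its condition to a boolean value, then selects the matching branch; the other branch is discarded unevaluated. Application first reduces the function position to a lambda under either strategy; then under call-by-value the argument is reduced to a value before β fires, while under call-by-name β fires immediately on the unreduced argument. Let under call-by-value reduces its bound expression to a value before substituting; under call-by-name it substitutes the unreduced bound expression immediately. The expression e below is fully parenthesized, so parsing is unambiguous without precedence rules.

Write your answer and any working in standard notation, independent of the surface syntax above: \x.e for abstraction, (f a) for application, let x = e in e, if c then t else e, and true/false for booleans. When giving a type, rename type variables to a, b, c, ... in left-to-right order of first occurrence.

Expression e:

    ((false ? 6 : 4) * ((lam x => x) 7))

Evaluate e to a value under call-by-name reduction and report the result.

Working:
step 0: ((if false then 6 else 4) * ((\x.x) 7))
step 1: [if@0] (4 * ((\x.x) 7))
step 2: [beta@1] (4 * 7)
step 3: [delta@root] 28

Answer: 28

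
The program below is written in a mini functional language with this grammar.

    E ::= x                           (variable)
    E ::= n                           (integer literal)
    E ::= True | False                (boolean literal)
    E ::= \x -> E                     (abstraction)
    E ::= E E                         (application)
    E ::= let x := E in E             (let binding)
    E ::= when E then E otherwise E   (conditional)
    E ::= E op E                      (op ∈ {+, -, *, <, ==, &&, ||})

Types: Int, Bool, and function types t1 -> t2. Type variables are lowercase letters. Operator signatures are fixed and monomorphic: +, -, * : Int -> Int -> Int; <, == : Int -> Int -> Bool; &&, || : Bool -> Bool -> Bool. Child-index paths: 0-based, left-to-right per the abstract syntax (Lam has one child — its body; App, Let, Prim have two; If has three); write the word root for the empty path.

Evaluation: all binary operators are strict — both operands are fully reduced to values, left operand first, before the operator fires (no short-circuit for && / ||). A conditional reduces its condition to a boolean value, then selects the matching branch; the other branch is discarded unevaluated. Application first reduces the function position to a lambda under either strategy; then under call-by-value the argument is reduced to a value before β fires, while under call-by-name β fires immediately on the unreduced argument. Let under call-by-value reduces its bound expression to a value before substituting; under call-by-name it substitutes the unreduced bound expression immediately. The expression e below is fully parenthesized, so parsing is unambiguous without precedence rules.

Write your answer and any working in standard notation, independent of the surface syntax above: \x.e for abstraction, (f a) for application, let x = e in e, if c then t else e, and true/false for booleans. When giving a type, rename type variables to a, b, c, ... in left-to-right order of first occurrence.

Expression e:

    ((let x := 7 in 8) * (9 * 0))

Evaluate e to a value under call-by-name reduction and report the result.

Derivation:
step 0: ((let x = 7 in 8) * (9 * 0))
step 1: [let@0] (8 * (9 * 0))
step 2: [delta@1] (8 * 0)
step 3: [delta@root] 0

Answer: 0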